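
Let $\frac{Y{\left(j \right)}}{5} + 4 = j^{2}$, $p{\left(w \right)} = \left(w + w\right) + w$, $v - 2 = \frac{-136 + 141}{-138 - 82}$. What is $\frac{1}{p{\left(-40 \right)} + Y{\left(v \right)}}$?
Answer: $- \frac{1936}{233195} \approx -0.0083021$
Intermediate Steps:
$v = \frac{87}{44}$ ($v = 2 + \frac{-136 + 141}{-138 - 82} = 2 + \frac{5}{-220} = 2 + 5 \left(- \frac{1}{220}\right) = 2 - \frac{1}{44} = \frac{87}{44} \approx 1.9773$)
$p{\left(w \right)} = 3 w$ ($p{\left(w \right)} = 2 w + w = 3 w$)
$Y{\left(j \right)} = -20 + 5 j^{2}$
$\frac{1}{p{\left(-40 \right)} + Y{\left(v \right)}} = \frac{1}{3 \left(-40\right) - \left(20 - 5 \left(\frac{87}{44}\right)^{2}\right)} = \frac{1}{-120 + \left(-20 + 5 \cdot \frac{7569}{1936}\right)} = \frac{1}{-120 + \left(-20 + \frac{37845}{1936}\right)} = \frac{1}{-120 - \frac{875}{1936}} = \frac{1}{- \frac{233195}{1936}} = - \frac{1936}{233195}$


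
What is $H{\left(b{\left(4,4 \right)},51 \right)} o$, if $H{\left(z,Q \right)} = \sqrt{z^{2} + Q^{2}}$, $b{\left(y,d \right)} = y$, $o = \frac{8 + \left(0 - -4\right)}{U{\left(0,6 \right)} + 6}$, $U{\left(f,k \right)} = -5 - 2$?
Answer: $- 12 \sqrt{2617} \approx -613.88$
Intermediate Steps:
$U{\left(f,k \right)} = -7$
$o = -12$ ($o = \frac{8 + \left(0 - -4\right)}{-7 + 6} = \frac{8 + \left(0 + 4\right)}{-1} = \left(8 + 4\right) \left(-1\right) = 12 \left(-1\right) = -12$)
$H{\left(z,Q \right)} = \sqrt{Q^{2} + z^{2}}$
$H{\left(b{\left(4,4 \right)},51 \right)} o = \sqrt{51^{2} + 4^{2}} \left(-12\right) = \sqrt{2601 + 16} \left(-12\right) = \sqrt{2617} \left(-12\right) = - 12 \sqrt{2617}$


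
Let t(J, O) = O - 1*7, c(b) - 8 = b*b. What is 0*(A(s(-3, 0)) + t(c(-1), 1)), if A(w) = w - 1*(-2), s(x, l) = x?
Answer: 0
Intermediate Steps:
c(b) = 8 + b² (c(b) = 8 + b*b = 8 + b²)
A(w) = 2 + w (A(w) = w + 2 = 2 + w)
t(J, O) = -7 + O (t(J, O) = O - 7 = -7 + O)
0*(A(s(-3, 0)) + t(c(-1), 1)) = 0*((2 - 3) + (-7 + 1)) = 0*(-1 - 6) = 0*(-7) = 0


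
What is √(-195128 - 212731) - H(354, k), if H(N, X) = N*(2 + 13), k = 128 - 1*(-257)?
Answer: -5310 + 23*I*√771 ≈ -5310.0 + 638.64*I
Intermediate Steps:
k = 385 (k = 128 + 257 = 385)
H(N, X) = 15*N (H(N, X) = N*15 = 15*N)
√(-195128 - 212731) - H(354, k) = √(-195128 - 212731) - 15*354 = √(-407859) - 1*5310 = 23*I*√771 - 5310 = -5310 + 23*I*√771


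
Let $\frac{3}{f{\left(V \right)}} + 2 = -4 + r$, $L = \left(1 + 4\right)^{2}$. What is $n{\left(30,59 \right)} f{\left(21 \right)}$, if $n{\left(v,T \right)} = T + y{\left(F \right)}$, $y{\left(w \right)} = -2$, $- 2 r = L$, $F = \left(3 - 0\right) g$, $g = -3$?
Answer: $- \frac{342}{37} \approx -9.2432$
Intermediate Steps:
$L = 25$ ($L = 5^{2} = 25$)
$F = -9$ ($F = \left(3 - 0\right) \left(-3\right) = \left(3 + 0\right) \left(-3\right) = 3 \left(-3\right) = -9$)
$r = - \frac{25}{2}$ ($r = \left(- \frac{1}{2}\right) 25 = - \frac{25}{2} \approx -12.5$)
$f{\left(V \right)} = - \frac{6}{37}$ ($f{\left(V \right)} = \frac{3}{-2 - \frac{33}{2}} = \frac{3}{- \frac{37}{2}} = 3 \left(- \frac{2}{37}\right) = - \frac{6}{37}$)
$n{\left(v,T \right)} = -2 + T$ ($n{\left(v,T \right)} = T - 2 = -2 + T$)
$n{\left(30,59 \right)} f{\left(21 \right)} = \left(-2 + 59\right) \left(- \frac{6}{37}\right) = 57 \left(- \frac{6}{37}\right) = - \frac{342}{37}$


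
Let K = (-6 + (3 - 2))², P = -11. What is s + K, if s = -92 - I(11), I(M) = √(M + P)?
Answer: -67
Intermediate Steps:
I(M) = √(-11 + M) (I(M) = √(M - 11) = √(-11 + M))
s = -92 (s = -92 - √(-11 + 11) = -92 - √0 = -92 - 1*0 = -92 + 0 = -92)
K = 25 (K = (-6 + 1)² = (-5)² = 25)
s + K = -92 + 25 = -67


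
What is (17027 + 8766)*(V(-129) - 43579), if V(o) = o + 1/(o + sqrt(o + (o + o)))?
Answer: -148811604401/132 - 25793*I*sqrt(43)/5676 ≈ -1.1274e+9 - 29.798*I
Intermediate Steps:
V(o) = o + 1/(o + sqrt(3)*sqrt(o)) (V(o) = o + 1/(o + sqrt(o + 2*o)) = o + 1/(o + sqrt(3*o)) = o + 1/(o + sqrt(3)*sqrt(o)))
(17027 + 8766)*(V(-129) - 43579) = (17027 + 8766)*((1 + (-129)**2 + sqrt(3)*(-129)**(3/2))/(-129 + sqrt(3)*sqrt(-129)) - 43579) = 25793*((1 + 16641 + sqrt(3)*(-129*I*sqrt(129)))/(-129 + sqrt(3)*(I*sqrt(129))) - 43579) = 25793*((1 + 16641 - 387*I*sqrt(43))/(-129 + 3*I*sqrt(43)) - 43579) = 25793*((16642 - 387*I*sqrt(43))/(-129 + 3*I*sqrt(43)) - 43579) = 25793*(-43579 + (16642 - 387*I*sqrt(43))/(-129 + 3*I*sqrt(43))) = -1124033147 + 25793*(16642 - 387*I*sqrt(43))/(-129 + 3*I*sqrt(43))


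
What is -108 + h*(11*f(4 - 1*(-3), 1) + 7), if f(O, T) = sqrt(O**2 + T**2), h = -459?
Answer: -3321 - 25245*sqrt(2) ≈ -39023.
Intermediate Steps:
-108 + h*(11*f(4 - 1*(-3), 1) + 7) = -108 - 459*(11*sqrt((4 - 1*(-3))**2 + 1**2) + 7) = -108 - 459*(11*sqrt((4 + 3)**2 + 1) + 7) = -108 - 459*(11*sqrt(7**2 + 1) + 7) = -108 - 459*(11*sqrt(49 + 1) + 7) = -108 - 459*(11*sqrt(50) + 7) = -108 - 459*(11*(5*sqrt(2)) + 7) = -108 - 459*(55*sqrt(2) + 7) = -108 - 459*(7 + 55*sqrt(2)) = -108 + (-3213 - 25245*sqrt(2)) = -3321 - 25245*sqrt(2)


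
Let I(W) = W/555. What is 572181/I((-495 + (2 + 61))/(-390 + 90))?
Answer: 882112375/4 ≈ 2.2053e+8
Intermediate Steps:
I(W) = W/555 (I(W) = W*(1/555) = W/555)
572181/I((-495 + (2 + 61))/(-390 + 90)) = 572181/((((-495 + (2 + 61))/(-390 + 90))/555)) = 572181/((((-495 + 63)/(-300))/555)) = 572181/(((-432*(-1/300))/555)) = 572181/(((1/555)*(36/25))) = 572181/(12/4625) = 572181*(4625/12) = 882112375/4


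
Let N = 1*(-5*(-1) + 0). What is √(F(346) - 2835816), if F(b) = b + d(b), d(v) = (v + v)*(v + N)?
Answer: I*√2592578 ≈ 1610.1*I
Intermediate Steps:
N = 5 (N = 1*(5 + 0) = 1*5 = 5)
d(v) = 2*v*(5 + v) (d(v) = (v + v)*(v + 5) = (2*v)*(5 + v) = 2*v*(5 + v))
F(b) = b + 2*b*(5 + b)
√(F(346) - 2835816) = √(346*(11 + 2*346) - 2835816) = √(346*(11 + 692) - 2835816) = √(346*703 - 2835816) = √(243238 - 2835816) = √(-2592578) = I*√2592578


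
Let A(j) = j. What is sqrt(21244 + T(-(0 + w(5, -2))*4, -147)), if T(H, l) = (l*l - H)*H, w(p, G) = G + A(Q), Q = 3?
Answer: 2*I*sqrt(16302) ≈ 255.36*I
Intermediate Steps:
w(p, G) = 3 + G (w(p, G) = G + 3 = 3 + G)
T(H, l) = H*(l**2 - H) (T(H, l) = (l**2 - H)*H = H*(l**2 - H))
sqrt(21244 + T(-(0 + w(5, -2))*4, -147)) = sqrt(21244 + (-(0 + (3 - 2))*4)*((-147)**2 - (-1)*(0 + (3 - 2))*4)) = sqrt(21244 + (-(0 + 1)*4)*(21609 - (-1)*(0 + 1)*4)) = sqrt(21244 + (-4)*(21609 - (-1)*1*4)) = sqrt(21244 + (-1*4)*(21609 - (-1)*4)) = sqrt(21244 - 4*(21609 - 1*(-4))) = sqrt(21244 - 4*(21609 + 4)) = sqrt(21244 - 4*21613) = sqrt(21244 - 86452) = sqrt(-65208) = 2*I*sqrt(16302)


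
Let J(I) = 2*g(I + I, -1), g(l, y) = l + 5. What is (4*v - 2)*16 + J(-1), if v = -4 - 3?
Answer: -474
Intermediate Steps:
g(l, y) = 5 + l
v = -7
J(I) = 10 + 4*I (J(I) = 2*(5 + (I + I)) = 2*(5 + 2*I) = 10 + 4*I)
(4*v - 2)*16 + J(-1) = (4*(-7) - 2)*16 + (10 + 4*(-1)) = (-28 - 2)*16 + (10 - 4) = -30*16 + 6 = -480 + 6 = -474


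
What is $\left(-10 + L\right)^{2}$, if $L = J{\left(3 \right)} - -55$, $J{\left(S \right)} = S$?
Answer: $2304$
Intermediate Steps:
$L = 58$ ($L = 3 - -55 = 3 + 55 = 58$)
$\left(-10 + L\right)^{2} = \left(-10 + 58\right)^{2} = 48^{2} = 2304$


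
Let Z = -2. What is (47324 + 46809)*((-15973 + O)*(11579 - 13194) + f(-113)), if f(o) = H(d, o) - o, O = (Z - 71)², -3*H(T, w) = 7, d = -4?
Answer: 4854487006096/3 ≈ 1.6182e+12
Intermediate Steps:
H(T, w) = -7/3 (H(T, w) = -⅓*7 = -7/3)
O = 5329 (O = (-2 - 71)² = (-73)² = 5329)
f(o) = -7/3 - o
(47324 + 46809)*((-15973 + O)*(11579 - 13194) + f(-113)) = (47324 + 46809)*((-15973 + 5329)*(11579 - 13194) + (-7/3 - 1*(-113))) = 94133*(-10644*(-1615) + (-7/3 + 113)) = 94133*(17190060 + 332/3) = 94133*(51570512/3) = 4854487006096/3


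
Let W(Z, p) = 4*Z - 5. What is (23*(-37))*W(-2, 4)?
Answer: 11063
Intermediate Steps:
W(Z, p) = -5 + 4*Z
(23*(-37))*W(-2, 4) = (23*(-37))*(-5 + 4*(-2)) = -851*(-5 - 8) = -851*(-13) = 11063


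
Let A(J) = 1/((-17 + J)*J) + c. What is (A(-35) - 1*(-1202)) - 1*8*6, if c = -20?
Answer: 2063881/1820 ≈ 1134.0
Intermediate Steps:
A(J) = -20 + 1/(J*(-17 + J)) (A(J) = 1/((-17 + J)*J) - 20 = 1/(J*(-17 + J)) - 20 = -20 + 1/(J*(-17 + J)))
(A(-35) - 1*(-1202)) - 1*8*6 = ((1 - 20*(-35)² + 340*(-35))/((-35)*(-17 - 35)) - 1*(-1202)) - 1*8*6 = (-1/35*(1 - 20*1225 - 11900)/(-52) + 1202) - 8*6 = (-1/35*(-1/52)*(1 - 24500 - 11900) + 1202) - 1*48 = (-1/35*(-1/52)*(-36399) + 1202) - 48 = (-36399/1820 + 1202) - 48 = 2151241/1820 - 48 = 2063881/1820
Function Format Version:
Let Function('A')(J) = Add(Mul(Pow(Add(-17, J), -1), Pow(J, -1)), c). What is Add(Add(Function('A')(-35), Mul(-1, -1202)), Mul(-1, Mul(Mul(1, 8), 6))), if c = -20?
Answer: Rational(2063881, 1820) ≈ 1134.0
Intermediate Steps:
Function('A')(J) = Add(-20, Mul(Pow(J, -1), Pow(Add(-17, J), -1))) (Function('A')(J) = Add(Mul(Pow(Add(-17, J), -1), Pow(J, -1)), -20) = Add(Mul(Pow(J, -1), Pow(Add(-17, J), -1)), -20) = Add(-20, Mul(Pow(J, -1), Pow(Add(-17, J), -1))))
Add(Add(Function('A')(-35), Mul(-1, -1202)), Mul(-1, Mul(Mul(1, 8), 6))) = Add(Add(Mul(Pow(-35, -1), Pow(Add(-17, -35), -1), Add(1, Mul(-20, Pow(-35, 2)), Mul(340, -35))), Mul(-1, -1202)), Mul(-1, Mul(Mul(1, 8), 6))) = Add(Add(Mul(Rational(-1, 35), Pow(-52, -1), Add(1, Mul(-20, 1225), -11900)), 1202), Mul(-1, Mul(8, 6))) = Add(Add(Mul(Rational(-1, 35), Rational(-1, 52), Add(1, -24500, -11900)), 1202), Mul(-1, 48)) = Add(Add(Mul(Rational(-1, 35), Rational(-1, 52), -36399), 1202), -48) = Add(Add(Rational(-36399, 1820), 1202), -48) = Add(Rational(2151241, 1820), -48) = Rational(2063881, 1820)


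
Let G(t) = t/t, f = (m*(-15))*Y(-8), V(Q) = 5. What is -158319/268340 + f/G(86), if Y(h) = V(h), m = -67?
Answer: 1348250181/268340 ≈ 5024.4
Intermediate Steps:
Y(h) = 5
f = 5025 (f = -67*(-15)*5 = 1005*5 = 5025)
G(t) = 1
-158319/268340 + f/G(86) = -158319/268340 + 5025/1 = -158319*1/268340 + 5025*1 = -158319/268340 + 5025 = 1348250181/268340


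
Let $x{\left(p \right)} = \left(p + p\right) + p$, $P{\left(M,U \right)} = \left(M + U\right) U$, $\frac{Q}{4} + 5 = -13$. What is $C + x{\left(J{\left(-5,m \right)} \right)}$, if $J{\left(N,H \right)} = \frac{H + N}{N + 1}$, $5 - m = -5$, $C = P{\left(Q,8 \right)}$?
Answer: $- \frac{2063}{4} \approx -515.75$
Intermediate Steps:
$Q = -72$ ($Q = -20 + 4 \left(-13\right) = -20 - 52 = -72$)
$P{\left(M,U \right)} = U \left(M + U\right)$
$C = -512$ ($C = 8 \left(-72 + 8\right) = 8 \left(-64\right) = -512$)
$m = 10$ ($m = 5 - -5 = 5 + 5 = 10$)
$J{\left(N,H \right)} = \frac{H + N}{1 + N}$
$x{\left(p \right)} = 3 p$ ($x{\left(p \right)} = 2 p + p = 3 p$)
$C + x{\left(J{\left(-5,m \right)} \right)} = -512 + 3 \frac{10 - 5}{1 - 5} = -512 + 3 \frac{1}{-4} \cdot 5 = -512 + 3 \left(\left(- \frac{1}{4}\right) 5\right) = -512 + 3 \left(- \frac{5}{4}\right) = -512 - \frac{15}{4} = - \frac{2063}{4}$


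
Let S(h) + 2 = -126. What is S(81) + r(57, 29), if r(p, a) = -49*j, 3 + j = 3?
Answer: -128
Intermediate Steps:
j = 0 (j = -3 + 3 = 0)
r(p, a) = 0 (r(p, a) = -49*0 = 0)
S(h) = -128 (S(h) = -2 - 126 = -128)
S(81) + r(57, 29) = -128 + 0 = -128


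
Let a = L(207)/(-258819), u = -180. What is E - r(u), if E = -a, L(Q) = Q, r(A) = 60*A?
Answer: 40510803/3751 ≈ 10800.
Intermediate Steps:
a = -3/3751 (a = 207/(-258819) = 207*(-1/258819) = -3/3751 ≈ -0.00079979)
E = 3/3751 (E = -1*(-3/3751) = 3/3751 ≈ 0.00079979)
E - r(u) = 3/3751 - 60*(-180) = 3/3751 - 1*(-10800) = 3/3751 + 10800 = 40510803/3751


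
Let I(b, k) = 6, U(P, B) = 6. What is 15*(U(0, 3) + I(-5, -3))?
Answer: 180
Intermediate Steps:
15*(U(0, 3) + I(-5, -3)) = 15*(6 + 6) = 15*12 = 180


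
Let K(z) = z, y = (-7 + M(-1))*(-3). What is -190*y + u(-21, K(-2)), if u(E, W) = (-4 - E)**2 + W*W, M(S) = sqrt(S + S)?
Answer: -3697 + 570*I*sqrt(2) ≈ -3697.0 + 806.1*I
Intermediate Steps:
M(S) = sqrt(2)*sqrt(S) (M(S) = sqrt(2*S) = sqrt(2)*sqrt(S))
y = 21 - 3*I*sqrt(2) (y = (-7 + sqrt(2)*sqrt(-1))*(-3) = (-7 + sqrt(2)*I)*(-3) = (-7 + I*sqrt(2))*(-3) = 21 - 3*I*sqrt(2) ≈ 21.0 - 4.2426*I)
u(E, W) = W**2 + (-4 - E)**2 (u(E, W) = (-4 - E)**2 + W**2 = W**2 + (-4 - E)**2)
-190*y + u(-21, K(-2)) = -190*(21 - 3*I*sqrt(2)) + ((-2)**2 + (4 - 21)**2) = (-3990 + 570*I*sqrt(2)) + (4 + (-17)**2) = (-3990 + 570*I*sqrt(2)) + (4 + 289) = (-3990 + 570*I*sqrt(2)) + 293 = -3697 + 570*I*sqrt(2)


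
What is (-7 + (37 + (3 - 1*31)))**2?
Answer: 4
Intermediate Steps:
(-7 + (37 + (3 - 1*31)))**2 = (-7 + (37 + (3 - 31)))**2 = (-7 + (37 - 28))**2 = (-7 + 9)**2 = 2**2 = 4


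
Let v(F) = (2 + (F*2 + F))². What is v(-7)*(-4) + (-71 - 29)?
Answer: -1544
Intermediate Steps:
v(F) = (2 + 3*F)² (v(F) = (2 + (2*F + F))² = (2 + 3*F)²)
v(-7)*(-4) + (-71 - 29) = (2 + 3*(-7))²*(-4) + (-71 - 29) = (2 - 21)²*(-4) - 100 = (-19)²*(-4) - 100 = 361*(-4) - 100 = -1444 - 100 = -1544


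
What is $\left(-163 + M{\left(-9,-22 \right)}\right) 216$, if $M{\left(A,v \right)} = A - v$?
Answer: $-32400$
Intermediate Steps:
$\left(-163 + M{\left(-9,-22 \right)}\right) 216 = \left(-163 - -13\right) 216 = \left(-163 + \left(-9 + 22\right)\right) 216 = \left(-163 + 13\right) 216 = \left(-150\right) 216 = -32400$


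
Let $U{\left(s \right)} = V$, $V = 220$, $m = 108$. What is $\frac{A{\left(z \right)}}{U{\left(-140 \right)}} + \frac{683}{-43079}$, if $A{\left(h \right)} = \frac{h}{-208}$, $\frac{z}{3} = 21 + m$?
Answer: $- \frac{47925653}{1971295040} \approx -0.024312$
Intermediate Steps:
$U{\left(s \right)} = 220$
$z = 387$ ($z = 3 \left(21 + 108\right) = 3 \cdot 129 = 387$)
$A{\left(h \right)} = - \frac{h}{208}$ ($A{\left(h \right)} = h \left(- \frac{1}{208}\right) = - \frac{h}{208}$)
$\frac{A{\left(z \right)}}{U{\left(-140 \right)}} + \frac{683}{-43079} = \frac{\left(- \frac{1}{208}\right) 387}{220} + \frac{683}{-43079} = \left(- \frac{387}{208}\right) \frac{1}{220} + 683 \left(- \frac{1}{43079}\right) = - \frac{387}{45760} - \frac{683}{43079} = - \frac{47925653}{1971295040}$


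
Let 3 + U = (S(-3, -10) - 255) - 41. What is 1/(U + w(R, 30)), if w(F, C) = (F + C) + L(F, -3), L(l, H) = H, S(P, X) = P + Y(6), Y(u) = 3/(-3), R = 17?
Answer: -1/259 ≈ -0.0038610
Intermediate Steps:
Y(u) = -1 (Y(u) = 3*(-1/3) = -1)
S(P, X) = -1 + P (S(P, X) = P - 1 = -1 + P)
w(F, C) = -3 + C + F (w(F, C) = (F + C) - 3 = (C + F) - 3 = -3 + C + F)
U = -303 (U = -3 + (((-1 - 3) - 255) - 41) = -3 + ((-4 - 255) - 41) = -3 + (-259 - 41) = -3 - 300 = -303)
1/(U + w(R, 30)) = 1/(-303 + (-3 + 30 + 17)) = 1/(-303 + 44) = 1/(-259) = -1/259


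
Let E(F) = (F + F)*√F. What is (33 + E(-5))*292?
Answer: 9636 - 2920*I*√5 ≈ 9636.0 - 6529.3*I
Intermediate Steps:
E(F) = 2*F^(3/2) (E(F) = (2*F)*√F = 2*F^(3/2))
(33 + E(-5))*292 = (33 + 2*(-5)^(3/2))*292 = (33 + 2*(-5*I*√5))*292 = (33 - 10*I*√5)*292 = 9636 - 2920*I*√5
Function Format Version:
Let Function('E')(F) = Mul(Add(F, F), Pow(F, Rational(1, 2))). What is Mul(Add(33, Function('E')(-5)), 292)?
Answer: Add(9636, Mul(-2920, I, Pow(5, Rational(1, 2)))) ≈ Add(9636.0, Mul(-6529.3, I))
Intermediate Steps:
Function('E')(F) = Mul(2, Pow(F, Rational(3, 2))) (Function('E')(F) = Mul(Mul(2, F), Pow(F, Rational(1, 2))) = Mul(2, Pow(F, Rational(3, 2))))
Mul(Add(33, Function('E')(-5)), 292) = Mul(Add(33, Mul(2, Pow(-5, Rational(3, 2)))), 292) = Mul(Add(33, Mul(2, Mul(-5, I, Pow(5, Rational(1, 2))))), 292) = Mul(Add(33, Mul(-10, I, Pow(5, Rational(1, 2)))), 292) = Add(9636, Mul(-2920, I, Pow(5, Rational(1, 2))))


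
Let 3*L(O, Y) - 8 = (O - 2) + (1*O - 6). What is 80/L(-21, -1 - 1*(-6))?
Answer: -40/7 ≈ -5.7143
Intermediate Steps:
L(O, Y) = 2*O/3 (L(O, Y) = 8/3 + ((O - 2) + (1*O - 6))/3 = 8/3 + ((-2 + O) + (O - 6))/3 = 8/3 + ((-2 + O) + (-6 + O))/3 = 8/3 + (-8 + 2*O)/3 = 8/3 + (-8/3 + 2*O/3) = 2*O/3)
80/L(-21, -1 - 1*(-6)) = 80/(((⅔)*(-21))) = 80/(-14) = 80*(-1/14) = -40/7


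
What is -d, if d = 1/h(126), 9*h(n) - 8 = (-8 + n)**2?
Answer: -1/1548 ≈ -0.00064600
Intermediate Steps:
h(n) = 8/9 + (-8 + n)**2/9
d = 1/1548 (d = 1/(8/9 + (-8 + 126)**2/9) = 1/(8/9 + (1/9)*118**2) = 1/(8/9 + (1/9)*13924) = 1/(8/9 + 13924/9) = 1/1548 ≈ 0.00064600)
-d = -1*1/1548 = -1/1548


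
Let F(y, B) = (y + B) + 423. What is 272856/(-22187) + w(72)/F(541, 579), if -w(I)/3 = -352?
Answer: -397587336/34234541 ≈ -11.614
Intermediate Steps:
w(I) = 1056 (w(I) = -3*(-352) = 1056)
F(y, B) = 423 + B + y (F(y, B) = (B + y) + 423 = 423 + B + y)
272856/(-22187) + w(72)/F(541, 579) = 272856/(-22187) + 1056/(423 + 579 + 541) = 272856*(-1/22187) + 1056/1543 = -272856/22187 + 1056*(1/1543) = -272856/22187 + 1056/1543 = -397587336/34234541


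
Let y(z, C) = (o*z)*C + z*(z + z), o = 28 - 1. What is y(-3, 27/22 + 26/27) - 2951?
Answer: -68429/22 ≈ -3110.4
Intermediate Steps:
o = 27
y(z, C) = 2*z² + 27*C*z (y(z, C) = (27*z)*C + z*(z + z) = 27*C*z + z*(2*z) = 27*C*z + 2*z² = 2*z² + 27*C*z)
y(-3, 27/22 + 26/27) - 2951 = -3*(2*(-3) + 27*(27/22 + 26/27)) - 2951 = -3*(-6 + 27*(27*(1/22) + 26*(1/27))) - 2951 = -3*(-6 + 27*(27/22 + 26/27)) - 2951 = -3*(-6 + 27*(1301/594)) - 2951 = -3*(-6 + 1301/22) - 2951 = -3*1169/22 - 2951 = -3507/22 - 2951 = -68429/22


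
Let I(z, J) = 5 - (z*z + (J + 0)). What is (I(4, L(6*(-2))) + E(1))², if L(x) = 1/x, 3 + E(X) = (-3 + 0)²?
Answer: 3481/144 ≈ 24.174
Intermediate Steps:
E(X) = 6 (E(X) = -3 + (-3 + 0)² = -3 + (-3)² = -3 + 9 = 6)
L(x) = 1/x
I(z, J) = 5 - J - z² (I(z, J) = 5 - (z² + J) = 5 - (J + z²) = 5 + (-J - z²) = 5 - J - z²)
(I(4, L(6*(-2))) + E(1))² = ((5 - 1/(6*(-2)) - 1*4²) + 6)² = ((5 - 1/(-12) - 1*16) + 6)² = ((5 - 1*(-1/12) - 16) + 6)² = ((5 + 1/12 - 16) + 6)² = (-131/12 + 6)² = (-59/12)² = 3481/144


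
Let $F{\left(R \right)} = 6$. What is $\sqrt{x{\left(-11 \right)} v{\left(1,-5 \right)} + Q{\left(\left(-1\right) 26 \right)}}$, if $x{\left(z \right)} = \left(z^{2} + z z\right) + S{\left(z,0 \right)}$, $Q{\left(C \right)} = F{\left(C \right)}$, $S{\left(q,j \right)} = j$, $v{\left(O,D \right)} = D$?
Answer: $2 i \sqrt{301} \approx 34.699 i$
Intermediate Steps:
$Q{\left(C \right)} = 6$
$x{\left(z \right)} = 2 z^{2}$ ($x{\left(z \right)} = \left(z^{2} + z z\right) + 0 = \left(z^{2} + z^{2}\right) + 0 = 2 z^{2} + 0 = 2 z^{2}$)
$\sqrt{x{\left(-11 \right)} v{\left(1,-5 \right)} + Q{\left(\left(-1\right) 26 \right)}} = \sqrt{2 \left(-11\right)^{2} \left(-5\right) + 6} = \sqrt{2 \cdot 121 \left(-5\right) + 6} = \sqrt{242 \left(-5\right) + 6} = \sqrt{-1210 + 6} = \sqrt{-1204} = 2 i \sqrt{301}$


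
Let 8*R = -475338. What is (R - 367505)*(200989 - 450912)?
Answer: 426790757947/4 ≈ 1.0670e+11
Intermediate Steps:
R = -237669/4 (R = (1/8)*(-475338) = -237669/4 ≈ -59417.)
(R - 367505)*(200989 - 450912) = (-237669/4 - 367505)*(200989 - 450912) = -1707689/4*(-249923) = 426790757947/4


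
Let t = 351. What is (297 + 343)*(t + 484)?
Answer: 534400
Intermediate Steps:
(297 + 343)*(t + 484) = (297 + 343)*(351 + 484) = 640*835 = 534400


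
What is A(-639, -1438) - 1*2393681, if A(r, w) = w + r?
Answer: -2395758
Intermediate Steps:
A(r, w) = r + w
A(-639, -1438) - 1*2393681 = (-639 - 1438) - 1*2393681 = -2077 - 2393681 = -2395758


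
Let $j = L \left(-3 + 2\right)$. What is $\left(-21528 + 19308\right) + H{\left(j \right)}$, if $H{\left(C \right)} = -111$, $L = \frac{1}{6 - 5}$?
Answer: $-2331$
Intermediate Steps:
$L = 1$ ($L = 1^{-1} = 1$)
$j = -1$ ($j = 1 \left(-3 + 2\right) = 1 \left(-1\right) = -1$)
$\left(-21528 + 19308\right) + H{\left(j \right)} = \left(-21528 + 19308\right) - 111 = -2220 - 111 = -2331$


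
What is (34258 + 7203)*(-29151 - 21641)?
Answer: -2105887112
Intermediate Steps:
(34258 + 7203)*(-29151 - 21641) = 41461*(-50792) = -2105887112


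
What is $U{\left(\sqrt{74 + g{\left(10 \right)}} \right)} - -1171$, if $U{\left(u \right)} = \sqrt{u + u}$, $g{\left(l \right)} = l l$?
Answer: $1171 + 2^{\frac{3}{4}} \sqrt[4]{87} \approx 1176.1$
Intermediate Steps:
$g{\left(l \right)} = l^{2}$
$U{\left(u \right)} = \sqrt{2} \sqrt{u}$ ($U{\left(u \right)} = \sqrt{2 u} = \sqrt{2} \sqrt{u}$)
$U{\left(\sqrt{74 + g{\left(10 \right)}} \right)} - -1171 = \sqrt{2} \sqrt{\sqrt{74 + 10^{2}}} - -1171 = \sqrt{2} \sqrt{\sqrt{74 + 100}} + 1171 = \sqrt{2} \sqrt{\sqrt{174}} + 1171 = \sqrt{2} \sqrt[4]{174} + 1171 = 2^{\frac{3}{4}} \sqrt[4]{87} + 1171 = 1171 + 2^{\frac{3}{4}} \sqrt[4]{87}$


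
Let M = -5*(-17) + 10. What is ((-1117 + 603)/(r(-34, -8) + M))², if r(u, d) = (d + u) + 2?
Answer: 264196/3025 ≈ 87.338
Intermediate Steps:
r(u, d) = 2 + d + u
M = 95 (M = 85 + 10 = 95)
((-1117 + 603)/(r(-34, -8) + M))² = ((-1117 + 603)/((2 - 8 - 34) + 95))² = (-514/(-40 + 95))² = (-514/55)² = 264196/3025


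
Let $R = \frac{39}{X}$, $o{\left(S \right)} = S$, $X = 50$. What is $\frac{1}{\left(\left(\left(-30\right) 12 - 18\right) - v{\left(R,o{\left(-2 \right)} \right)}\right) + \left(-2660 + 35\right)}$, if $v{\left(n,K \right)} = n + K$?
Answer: $- \frac{50}{150089} \approx -0.00033314$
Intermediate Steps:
$R = \frac{39}{50} \approx 0.78$
$v{\left(n,K \right)} = K + n$
$\frac{1}{\left(\left(\left(-30\right) 12 - 18\right) - v{\left(R,o{\left(-2 \right)} \right)}\right) + \left(-2660 + 35\right)} = \frac{1}{\left(\left(\left(-30\right) 12 - 18\right) - \left(-2 + \frac{39}{50}\right)\right) + \left(-2660 + 35\right)} = \frac{1}{\left(\left(-360 - 18\right) - - \frac{61}{50}\right) - 2625} = \frac{1}{\left(-378 + \frac{61}{50}\right) - 2625} = \frac{1}{- \frac{18839}{50} - 2625} = \frac{1}{- \frac{150089}{50}} = - \frac{50}{150089}$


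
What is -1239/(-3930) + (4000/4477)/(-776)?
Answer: 178698097/568892390 ≈ 0.31412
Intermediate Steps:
-1239/(-3930) + (4000/4477)/(-776) = -1239*(-1/3930) + (4000*(1/4477))*(-1/776) = 413/1310 + (4000/4477)*(-1/776) = 413/1310 - 500/434269 = 178698097/568892390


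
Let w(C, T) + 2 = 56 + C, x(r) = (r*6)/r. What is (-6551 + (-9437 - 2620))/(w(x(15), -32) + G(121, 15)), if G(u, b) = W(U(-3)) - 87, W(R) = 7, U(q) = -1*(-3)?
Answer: 4652/5 ≈ 930.40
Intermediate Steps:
U(q) = 3
x(r) = 6 (x(r) = (6*r)/r = 6)
w(C, T) = 54 + C (w(C, T) = -2 + (56 + C) = 54 + C)
G(u, b) = -80 (G(u, b) = 7 - 87 = -80)
(-6551 + (-9437 - 2620))/(w(x(15), -32) + G(121, 15)) = (-6551 + (-9437 - 2620))/((54 + 6) - 80) = (-6551 - 12057)/(60 - 80) = -18608/(-20) = -18608*(-1/20) = 4652/5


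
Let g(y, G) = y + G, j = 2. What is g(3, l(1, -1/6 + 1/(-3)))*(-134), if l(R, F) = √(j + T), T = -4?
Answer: -402 - 134*I*√2 ≈ -402.0 - 189.5*I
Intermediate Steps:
l(R, F) = I*√2 (l(R, F) = √(2 - 4) = √(-2) = I*√2)
g(y, G) = G + y
g(3, l(1, -1/6 + 1/(-3)))*(-134) = (I*√2 + 3)*(-134) = (3 + I*√2)*(-134) = -402 - 134*I*√2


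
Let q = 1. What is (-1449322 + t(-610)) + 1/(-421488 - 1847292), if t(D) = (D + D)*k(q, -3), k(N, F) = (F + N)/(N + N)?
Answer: -3285424855561/2268780 ≈ -1.4481e+6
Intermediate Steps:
k(N, F) = (F + N)/(2*N) (k(N, F) = (F + N)/((2*N)) = (F + N)*(1/(2*N)) = (F + N)/(2*N))
t(D) = -2*D (t(D) = (D + D)*((½)*(-3 + 1)/1) = (2*D)*((½)*1*(-2)) = (2*D)*(-1) = -2*D)
(-1449322 + t(-610)) + 1/(-421488 - 1847292) = (-1449322 - 2*(-610)) + 1/(-421488 - 1847292) = (-1449322 + 1220) + 1/(-2268780) = -1448102 - 1/2268780 = -3285424855561/2268780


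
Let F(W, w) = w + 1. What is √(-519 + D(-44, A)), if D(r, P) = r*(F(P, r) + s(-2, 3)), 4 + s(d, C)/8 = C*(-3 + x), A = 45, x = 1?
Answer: √4893 ≈ 69.950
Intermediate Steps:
s(d, C) = -32 - 16*C (s(d, C) = -32 + 8*(C*(-3 + 1)) = -32 + 8*(C*(-2)) = -32 + 8*(-2*C) = -32 - 16*C)
F(W, w) = 1 + w
D(r, P) = r*(-79 + r) (D(r, P) = r*((1 + r) + (-32 - 16*3)) = r*((1 + r) + (-32 - 48)) = r*((1 + r) - 80) = r*(-79 + r))
√(-519 + D(-44, A)) = √(-519 - 44*(-79 - 44)) = √(-519 - 44*(-123)) = √(-519 + 5412) = √4893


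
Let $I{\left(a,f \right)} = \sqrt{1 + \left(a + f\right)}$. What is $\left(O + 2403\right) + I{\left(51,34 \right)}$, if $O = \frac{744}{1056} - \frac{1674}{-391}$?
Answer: $\frac{41426989}{17204} + \sqrt{86} \approx 2417.3$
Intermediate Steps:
$I{\left(a,f \right)} = \sqrt{1 + a + f}$
$O = \frac{85777}{17204}$ ($O = 744 \cdot \frac{1}{1056} - - \frac{1674}{391} = \frac{31}{44} + \frac{1674}{391} = \frac{85777}{17204} \approx 4.9859$)
$\left(O + 2403\right) + I{\left(51,34 \right)} = \left(\frac{85777}{17204} + 2403\right) + \sqrt{1 + 51 + 34} = \frac{41426989}{17204} + \sqrt{86}$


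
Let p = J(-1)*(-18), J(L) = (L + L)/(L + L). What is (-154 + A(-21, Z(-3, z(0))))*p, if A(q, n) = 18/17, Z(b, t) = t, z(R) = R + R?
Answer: 46800/17 ≈ 2752.9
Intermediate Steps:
J(L) = 1 (J(L) = (2*L)/((2*L)) = (2*L)*(1/(2*L)) = 1)
z(R) = 2*R
A(q, n) = 18/17 (A(q, n) = 18*(1/17) = 18/17)
p = -18 (p = 1*(-18) = -18)
(-154 + A(-21, Z(-3, z(0))))*p = (-154 + 18/17)*(-18) = -2600/17*(-18) = 46800/17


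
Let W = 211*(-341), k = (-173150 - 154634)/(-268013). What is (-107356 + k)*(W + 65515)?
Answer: 185179654531984/268013 ≈ 6.9094e+8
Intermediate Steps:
k = 327784/268013 (k = -327784*(-1/268013) = 327784/268013 ≈ 1.2230)
W = -71951
(-107356 + k)*(W + 65515) = (-107356 + 327784/268013)*(-71951 + 65515) = -28772475844/268013*(-6436) = 185179654531984/268013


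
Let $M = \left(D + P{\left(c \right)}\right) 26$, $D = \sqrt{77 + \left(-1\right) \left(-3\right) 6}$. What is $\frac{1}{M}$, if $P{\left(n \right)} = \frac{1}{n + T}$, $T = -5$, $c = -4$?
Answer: $\frac{9}{200044} + \frac{81 \sqrt{95}}{200044} \approx 0.0039916$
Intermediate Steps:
$P{\left(n \right)} = \frac{1}{-5 + n}$ ($P{\left(n \right)} = \frac{1}{n - 5} = \frac{1}{-5 + n}$)
$D = \sqrt{95}$ ($D = \sqrt{77 + 3 \cdot 6} = \sqrt{77 + 18} = \sqrt{95} \approx 9.7468$)
$M = - \frac{26}{9} + 26 \sqrt{95}$ ($M = \left(\sqrt{95} + \frac{1}{-5 - 4}\right) 26 = \left(\sqrt{95} + \frac{1}{-9}\right) 26 = \left(\sqrt{95} - \frac{1}{9}\right) 26 = \left(- \frac{1}{9} + \sqrt{95}\right) 26 = - \frac{26}{9} + 26 \sqrt{95} \approx 250.53$)
$\frac{1}{M} = \frac{1}{- \frac{26}{9} + 26 \sqrt{95}}$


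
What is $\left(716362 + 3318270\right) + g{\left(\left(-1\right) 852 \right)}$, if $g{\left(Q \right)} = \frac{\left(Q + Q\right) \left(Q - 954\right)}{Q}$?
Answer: $4031020$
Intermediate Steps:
$g{\left(Q \right)} = -1908 + 2 Q$ ($g{\left(Q \right)} = \frac{2 Q \left(-954 + Q\right)}{Q} = -1908 + 2 Q$)
$\left(716362 + 3318270\right) + g{\left(\left(-1\right) 852 \right)} = \left(716362 + 3318270\right) - \left(1908 - 2 \left(\left(-1\right) 852\right)\right) = 4034632 + \left(-1908 + 2 \left(-852\right)\right) = 4034632 - 3612 = 4031020$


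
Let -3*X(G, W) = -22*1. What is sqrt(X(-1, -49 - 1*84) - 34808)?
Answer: I*sqrt(313206)/3 ≈ 186.55*I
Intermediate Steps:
X(G, W) = 22/3 (X(G, W) = -(-22)/3 = -1/3*(-22) = 22/3)
sqrt(X(-1, -49 - 1*84) - 34808) = sqrt(22/3 - 34808) = sqrt(-104402/3) = I*sqrt(313206)/3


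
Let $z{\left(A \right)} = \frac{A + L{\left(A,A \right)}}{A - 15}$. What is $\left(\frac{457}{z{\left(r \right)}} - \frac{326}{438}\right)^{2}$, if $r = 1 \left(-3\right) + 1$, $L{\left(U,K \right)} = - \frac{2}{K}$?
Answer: $\frac{2894244757504}{47961} \approx 6.0346 \cdot 10^{7}$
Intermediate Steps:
$r = -2$ ($r = -3 + 1 = -2$)
$z{\left(A \right)} = \frac{A - \frac{2}{A}}{-15 + A}$ ($z{\left(A \right)} = \frac{A - \frac{2}{A}}{A - 15} = \frac{A - \frac{2}{A}}{-15 + A}$)
$\left(\frac{457}{z{\left(r \right)}} - \frac{326}{438}\right)^{2} = \left(\frac{457}{\frac{1}{-2} \frac{1}{-15 - 2} \left(-2 + \left(-2\right)^{2}\right)} - \frac{326}{438}\right)^{2} = \left(\frac{457}{\left(- \frac{1}{2}\right) \frac{1}{-17} \left(-2 + 4\right)} - \frac{163}{219}\right)^{2} = \left(\frac{457}{\left(- \frac{1}{2}\right) \left(- \frac{1}{17}\right) 2} - \frac{163}{219}\right)^{2} = \left(457 \frac{1}{\frac{1}{17}} - \frac{163}{219}\right)^{2} = \left(457 \cdot 17 - \frac{163}{219}\right)^{2} = \left(7769 - \frac{163}{219}\right)^{2} = \left(\frac{1701248}{219}\right)^{2} = \frac{2894244757504}{47961}$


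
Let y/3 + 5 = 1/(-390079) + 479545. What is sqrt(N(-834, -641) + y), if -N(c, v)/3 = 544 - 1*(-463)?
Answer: sqrt(218443078468783122)/390079 ≈ 1198.2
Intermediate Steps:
N(c, v) = -3021 (N(c, v) = -3*(544 - 1*(-463)) = -3*(544 + 463) = -3*1007 = -3021)
y = 561175450977/390079 (y = -15 + 3*(1/(-390079) + 479545) = -15 + 3*(-1/390079 + 479545) = -15 + 3*(187060434054/390079) = -15 + 561181302162/390079 = 561175450977/390079 ≈ 1.4386e+6)
sqrt(N(-834, -641) + y) = sqrt(-3021 + 561175450977/390079) = sqrt(559997022318/390079) = sqrt(218443078468783122)/390079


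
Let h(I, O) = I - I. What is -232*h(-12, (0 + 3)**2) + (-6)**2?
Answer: 36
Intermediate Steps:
h(I, O) = 0
-232*h(-12, (0 + 3)**2) + (-6)**2 = -232*0 + (-6)**2 = 0 + 36 = 36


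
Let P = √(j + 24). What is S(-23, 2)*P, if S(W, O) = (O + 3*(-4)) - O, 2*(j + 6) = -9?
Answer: -18*√6 ≈ -44.091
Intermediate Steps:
j = -21/2 (j = -6 + (½)*(-9) = -6 - 9/2 = -21/2 ≈ -10.500)
P = 3*√6/2 (P = √(-21/2 + 24) = √(27/2) = 3*√6/2 ≈ 3.6742)
S(W, O) = -12 (S(W, O) = (O - 12) - O = (-12 + O) - O = -12)
S(-23, 2)*P = -18*√6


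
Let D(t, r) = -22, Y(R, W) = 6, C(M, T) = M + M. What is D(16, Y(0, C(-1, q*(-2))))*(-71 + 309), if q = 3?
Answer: -5236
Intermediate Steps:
C(M, T) = 2*M
D(16, Y(0, C(-1, q*(-2))))*(-71 + 309) = -22*(-71 + 309) = -22*238 = -5236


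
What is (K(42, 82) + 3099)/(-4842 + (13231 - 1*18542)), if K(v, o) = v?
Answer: -3141/10153 ≈ -0.30937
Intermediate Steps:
(K(42, 82) + 3099)/(-4842 + (13231 - 1*18542)) = (42 + 3099)/(-4842 + (13231 - 1*18542)) = 3141/(-4842 + (13231 - 18542)) = 3141/(-4842 - 5311) = 3141/(-10153) = 3141*(-1/10153) = -3141/10153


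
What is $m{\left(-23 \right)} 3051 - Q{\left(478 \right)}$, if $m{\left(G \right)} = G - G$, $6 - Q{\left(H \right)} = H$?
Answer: $472$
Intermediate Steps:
$Q{\left(H \right)} = 6 - H$
$m{\left(G \right)} = 0$
$m{\left(-23 \right)} 3051 - Q{\left(478 \right)} = 0 \cdot 3051 - \left(6 - 478\right) = 0 - \left(6 - 478\right) = 0 - -472 = 0 + 472 = 472$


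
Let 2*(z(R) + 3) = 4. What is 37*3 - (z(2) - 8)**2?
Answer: 30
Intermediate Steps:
z(R) = -1 (z(R) = -3 + (1/2)*4 = -3 + 2 = -1)
37*3 - (z(2) - 8)**2 = 37*3 - (-1 - 8)**2 = 111 - 1*(-9)**2 = 111 - 1*81 = 111 - 81 = 30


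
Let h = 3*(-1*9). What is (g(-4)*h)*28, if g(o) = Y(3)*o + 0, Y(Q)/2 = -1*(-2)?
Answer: 12096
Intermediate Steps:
Y(Q) = 4 (Y(Q) = 2*(-1*(-2)) = 2*2 = 4)
g(o) = 4*o (g(o) = 4*o + 0 = 4*o)
h = -27 (h = 3*(-9) = -27)
(g(-4)*h)*28 = ((4*(-4))*(-27))*28 = -16*(-27)*28 = 432*28 = 12096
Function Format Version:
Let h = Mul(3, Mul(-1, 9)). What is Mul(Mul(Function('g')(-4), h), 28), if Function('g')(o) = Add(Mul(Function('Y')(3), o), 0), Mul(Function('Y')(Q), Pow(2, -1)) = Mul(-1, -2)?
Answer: 12096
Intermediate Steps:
Function('Y')(Q) = 4 (Function('Y')(Q) = Mul(2, Mul(-1, -2)) = Mul(2, 2) = 4)
Function('g')(o) = Mul(4, o) (Function('g')(o) = Add(Mul(4, o), 0) = Mul(4, o))
h = -27 (h = Mul(3, -9) = -27)
Mul(Mul(Function('g')(-4), h), 28) = Mul(Mul(Mul(4, -4), -27), 28) = Mul(Mul(-16, -27), 28) = Mul(432, 28) = 12096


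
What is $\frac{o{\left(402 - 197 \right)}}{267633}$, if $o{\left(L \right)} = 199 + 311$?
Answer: $\frac{170}{89211} \approx 0.0019056$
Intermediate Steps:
$o{\left(L \right)} = 510$
$\frac{o{\left(402 - 197 \right)}}{267633} = \frac{510}{267633} = 510 \cdot \frac{1}{267633} = \frac{170}{89211}$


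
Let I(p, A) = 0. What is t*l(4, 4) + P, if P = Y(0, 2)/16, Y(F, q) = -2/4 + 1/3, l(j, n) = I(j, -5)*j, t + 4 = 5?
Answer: -1/96 ≈ -0.010417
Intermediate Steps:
t = 1 (t = -4 + 5 = 1)
l(j, n) = 0 (l(j, n) = 0*j = 0)
Y(F, q) = -1/6 (Y(F, q) = -2*1/4 + 1*(1/3) = -1/2 + 1/3 = -1/6)
P = -1/96 (P = -1/6/16 = -1/6*1/16 = -1/96 ≈ -0.010417)
t*l(4, 4) + P = 1*0 - 1/96 = 0 - 1/96 = -1/96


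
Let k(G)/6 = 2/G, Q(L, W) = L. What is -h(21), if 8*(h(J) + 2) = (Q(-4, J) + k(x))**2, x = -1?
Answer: -30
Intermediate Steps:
k(G) = 12/G (k(G) = 6*(2/G) = 12/G)
h(J) = 30 (h(J) = -2 + (-4 + 12/(-1))**2/8 = -2 + (-4 + 12*(-1))**2/8 = -2 + (-4 - 12)**2/8 = -2 + (1/8)*(-16)**2 = -2 + (1/8)*256 = -2 + 32 = 30)
-h(21) = -1*30 = -30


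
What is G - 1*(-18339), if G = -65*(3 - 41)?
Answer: 20809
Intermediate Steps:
G = 2470 (G = -65*(-38) = 2470)
G - 1*(-18339) = 2470 - 1*(-18339) = 2470 + 18339 = 20809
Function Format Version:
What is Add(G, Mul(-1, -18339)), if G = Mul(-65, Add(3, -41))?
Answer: 20809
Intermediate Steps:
G = 2470 (G = Mul(-65, -38) = 2470)
Add(G, Mul(-1, -18339)) = Add(2470, Mul(-1, -18339)) = Add(2470, 18339) = 20809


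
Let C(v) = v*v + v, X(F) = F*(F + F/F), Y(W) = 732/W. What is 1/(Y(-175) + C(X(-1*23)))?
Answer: 175/44894118 ≈ 3.8981e-6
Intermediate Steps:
X(F) = F*(1 + F) (X(F) = F*(F + 1) = F*(1 + F))
C(v) = v + v**2 (C(v) = v**2 + v = v + v**2)
1/(Y(-175) + C(X(-1*23))) = 1/(732/(-175) + ((-1*23)*(1 - 1*23))*(1 + (-1*23)*(1 - 1*23))) = 1/(732*(-1/175) + (-23*(1 - 23))*(1 - 23*(1 - 23))) = 1/(-732/175 + (-23*(-22))*(1 - 23*(-22))) = 1/(-732/175 + 506*(1 + 506)) = 1/(-732/175 + 506*507) = 1/(-732/175 + 256542) = 1/(44894118/175) = 175/44894118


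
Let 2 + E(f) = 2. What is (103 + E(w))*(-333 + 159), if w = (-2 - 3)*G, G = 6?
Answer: -17922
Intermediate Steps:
w = -30 (w = (-2 - 3)*6 = -5*6 = -30)
E(f) = 0 (E(f) = -2 + 2 = 0)
(103 + E(w))*(-333 + 159) = (103 + 0)*(-333 + 159) = 103*(-174) = -17922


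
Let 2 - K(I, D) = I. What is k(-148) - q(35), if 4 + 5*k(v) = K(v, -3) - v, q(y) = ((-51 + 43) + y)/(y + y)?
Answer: 4089/70 ≈ 58.414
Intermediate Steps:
q(y) = (-8 + y)/(2*y) (q(y) = (-8 + y)/((2*y)) = (-8 + y)*(1/(2*y)) = (-8 + y)/(2*y))
K(I, D) = 2 - I
k(v) = -⅖ - 2*v/5 (k(v) = -⅘ + ((2 - v) - v)/5 = -⅘ + (2 - 2*v)/5 = -⅘ + (⅖ - 2*v/5) = -⅖ - 2*v/5)
k(-148) - q(35) = (-⅖ - ⅖*(-148)) - (-8 + 35)/(2*35) = (-⅖ + 296/5) - 27/(2*35) = 294/5 - 1*27/70 = 294/5 - 27/70 = 4089/70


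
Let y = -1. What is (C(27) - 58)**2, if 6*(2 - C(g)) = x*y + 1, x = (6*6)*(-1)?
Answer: 139129/36 ≈ 3864.7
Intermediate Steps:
x = -36 (x = 36*(-1) = -36)
C(g) = -25/6 (C(g) = 2 - (-36*(-1) + 1)/6 = 2 - (36 + 1)/6 = 2 - 1/6*37 = 2 - 37/6 = -25/6)
(C(27) - 58)**2 = (-25/6 - 58)**2 = (-373/6)**2 = 139129/36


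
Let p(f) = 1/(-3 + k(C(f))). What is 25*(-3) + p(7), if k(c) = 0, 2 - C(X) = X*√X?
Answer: -226/3 ≈ -75.333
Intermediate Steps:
C(X) = 2 - X^(3/2) (C(X) = 2 - X*√X = 2 - X^(3/2))
p(f) = -⅓ (p(f) = 1/(-3 + 0) = 1/(-3) = -⅓)
25*(-3) + p(7) = 25*(-3) - ⅓ = -75 - ⅓ = -226/3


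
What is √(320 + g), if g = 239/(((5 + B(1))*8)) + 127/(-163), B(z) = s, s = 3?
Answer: 3*√61017583/1304 ≈ 17.971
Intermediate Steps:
B(z) = 3
g = 30829/10432 (g = 239/(((5 + 3)*8)) + 127/(-163) = 239/((8*8)) + 127*(-1/163) = 239/64 - 127/163 = 30829/10432 ≈ 2.9552)
√(320 + g) = √(320 + 30829/10432) = √(3369069/10432) = 3*√61017583/1304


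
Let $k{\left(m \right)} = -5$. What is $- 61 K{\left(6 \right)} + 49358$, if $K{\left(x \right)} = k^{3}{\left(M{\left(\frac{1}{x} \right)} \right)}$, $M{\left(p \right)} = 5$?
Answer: $56983$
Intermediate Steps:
$K{\left(x \right)} = -125$ ($K{\left(x \right)} = \left(-5\right)^{3} = -125$)
$- 61 K{\left(6 \right)} + 49358 = \left(-61\right) \left(-125\right) + 49358 = 7625 + 49358 = 56983$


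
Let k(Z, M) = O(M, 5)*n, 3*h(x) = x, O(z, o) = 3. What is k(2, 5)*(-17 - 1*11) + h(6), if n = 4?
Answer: -334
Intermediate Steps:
h(x) = x/3
k(Z, M) = 12 (k(Z, M) = 3*4 = 12)
k(2, 5)*(-17 - 1*11) + h(6) = 12*(-17 - 1*11) + (1/3)*6 = 12*(-17 - 11) + 2 = 12*(-28) + 2 = -336 + 2 = -334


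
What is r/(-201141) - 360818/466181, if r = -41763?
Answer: -17702058745/31256037507 ≈ -0.56636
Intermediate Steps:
r/(-201141) - 360818/466181 = -41763/(-201141) - 360818/466181 = -41763*(-1/201141) - 360818*1/466181 = 13921/67047 - 360818/466181 = -17702058745/31256037507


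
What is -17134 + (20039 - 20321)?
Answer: -17416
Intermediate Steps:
-17134 + (20039 - 20321) = -17134 - 282 = -17416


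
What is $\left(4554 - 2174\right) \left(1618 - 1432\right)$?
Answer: $442680$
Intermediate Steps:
$\left(4554 - 2174\right) \left(1618 - 1432\right) = 2380 \cdot 186 = 442680$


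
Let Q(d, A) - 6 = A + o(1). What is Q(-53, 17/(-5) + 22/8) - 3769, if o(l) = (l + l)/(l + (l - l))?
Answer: -75233/20 ≈ -3761.6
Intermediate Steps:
o(l) = 2 (o(l) = (2*l)/(l + 0) = (2*l)/l = 2)
Q(d, A) = 8 + A (Q(d, A) = 6 + (A + 2) = 6 + (2 + A) = 8 + A)
Q(-53, 17/(-5) + 22/8) - 3769 = (8 + (17/(-5) + 22/8)) - 3769 = (8 + (17*(-⅕) + 22*(⅛))) - 3769 = (8 + (-17/5 + 11/4)) - 3769 = (8 - 13/20) - 3769 = 147/20 - 3769 = -75233/20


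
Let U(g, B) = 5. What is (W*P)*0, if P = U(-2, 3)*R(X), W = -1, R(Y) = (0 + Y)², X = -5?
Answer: 0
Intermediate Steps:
R(Y) = Y²
P = 125 (P = 5*(-5)² = 5*25 = 125)
(W*P)*0 = -1*125*0 = -125*0 = 0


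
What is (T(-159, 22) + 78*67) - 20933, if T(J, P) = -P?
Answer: -15729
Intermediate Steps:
(T(-159, 22) + 78*67) - 20933 = (-1*22 + 78*67) - 20933 = (-22 + 5226) - 20933 = 5204 - 20933 = -15729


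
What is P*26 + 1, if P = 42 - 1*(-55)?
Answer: 2523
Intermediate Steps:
P = 97 (P = 42 + 55 = 97)
P*26 + 1 = 97*26 + 1 = 2522 + 1 = 2523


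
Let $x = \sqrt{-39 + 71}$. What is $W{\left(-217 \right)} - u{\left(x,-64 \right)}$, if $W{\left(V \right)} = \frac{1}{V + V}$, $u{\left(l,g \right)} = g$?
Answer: $\frac{27775}{434} \approx 63.998$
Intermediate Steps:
$x = 4 \sqrt{2}$ ($x = \sqrt{32} = 4 \sqrt{2} \approx 5.6569$)
$W{\left(V \right)} = \frac{1}{2 V}$
$W{\left(-217 \right)} - u{\left(x,-64 \right)} = \frac{1}{2 \left(-217\right)} - -64 = \frac{1}{2} \left(- \frac{1}{217}\right) + 64 = - \frac{1}{434} + 64 = \frac{27775}{434}$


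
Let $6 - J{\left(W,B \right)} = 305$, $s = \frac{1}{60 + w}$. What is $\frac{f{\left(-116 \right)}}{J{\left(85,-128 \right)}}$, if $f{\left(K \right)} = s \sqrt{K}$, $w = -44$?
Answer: $- \frac{i \sqrt{29}}{2392} \approx - 0.0022513 i$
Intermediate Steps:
$s = \frac{1}{16}$ ($s = \frac{1}{60 - 44} = \frac{1}{16} \approx 0.0625$)
$J{\left(W,B \right)} = -299$ ($J{\left(W,B \right)} = 6 - 305 = -299$)
$f{\left(K \right)} = \frac{\sqrt{K}}{16}$
$\frac{f{\left(-116 \right)}}{J{\left(85,-128 \right)}} = \frac{\frac{1}{16} \sqrt{-116}}{-299} = \frac{2 i \sqrt{29}}{16} \left(- \frac{1}{299}\right) = \frac{i \sqrt{29}}{8} \left(- \frac{1}{299}\right) = - \frac{i \sqrt{29}}{2392}$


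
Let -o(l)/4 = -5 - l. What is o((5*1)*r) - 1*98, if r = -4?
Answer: -158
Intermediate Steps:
o(l) = 20 + 4*l (o(l) = -4*(-5 - l) = 20 + 4*l)
o((5*1)*r) - 1*98 = (20 + 4*((5*1)*(-4))) - 1*98 = (20 + 4*(5*(-4))) - 98 = (20 + 4*(-20)) - 98 = (20 - 80) - 98 = -60 - 98 = -158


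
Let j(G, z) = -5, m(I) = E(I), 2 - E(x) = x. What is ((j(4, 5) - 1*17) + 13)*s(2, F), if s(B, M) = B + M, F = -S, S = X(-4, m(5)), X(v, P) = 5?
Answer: 27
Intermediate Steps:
E(x) = 2 - x
m(I) = 2 - I
S = 5
F = -5 (F = -1*5 = -5)
((j(4, 5) - 1*17) + 13)*s(2, F) = ((-5 - 1*17) + 13)*(2 - 5) = ((-5 - 17) + 13)*(-3) = (-22 + 13)*(-3) = -9*(-3) = 27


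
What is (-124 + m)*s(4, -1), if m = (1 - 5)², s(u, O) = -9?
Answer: 972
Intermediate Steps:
m = 16 (m = (-4)² = 16)
(-124 + m)*s(4, -1) = (-124 + 16)*(-9) = -108*(-9) = 972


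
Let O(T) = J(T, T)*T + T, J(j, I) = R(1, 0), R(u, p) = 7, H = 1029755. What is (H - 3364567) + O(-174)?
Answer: -2336204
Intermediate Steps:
J(j, I) = 7
O(T) = 8*T (O(T) = 7*T + T = 8*T)
(H - 3364567) + O(-174) = (1029755 - 3364567) + 8*(-174) = -2334812 - 1392 = -2336204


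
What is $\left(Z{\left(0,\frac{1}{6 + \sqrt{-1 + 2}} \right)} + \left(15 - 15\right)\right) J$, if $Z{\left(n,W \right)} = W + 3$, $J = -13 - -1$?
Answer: $- \frac{264}{7} \approx -37.714$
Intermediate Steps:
$J = -12$ ($J = -13 + 1 = -12$)
$Z{\left(n,W \right)} = 3 + W$
$\left(Z{\left(0,\frac{1}{6 + \sqrt{-1 + 2}} \right)} + \left(15 - 15\right)\right) J = \left(\left(3 + \frac{1}{6 + \sqrt{-1 + 2}}\right) + \left(15 - 15\right)\right) \left(-12\right) = \left(\left(3 + \frac{1}{6 + \sqrt{1}}\right) + \left(15 - 15\right)\right) \left(-12\right) = \left(\left(3 + \frac{1}{6 + 1}\right) + 0\right) \left(-12\right) = \left(\left(3 + \frac{1}{7}\right) + 0\right) \left(-12\right) = \left(\frac{22}{7} + 0\right) \left(-12\right) = \frac{22}{7} \left(-12\right) = - \frac{264}{7}$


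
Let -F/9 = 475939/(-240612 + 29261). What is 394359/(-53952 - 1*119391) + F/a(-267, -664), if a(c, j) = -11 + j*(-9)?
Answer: -165476440630664/72845010261415 ≈ -2.2716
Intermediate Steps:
F = 4283451/211351 (F = -4283451/(-240612 + 29261) = -4283451/(-211351) = -4283451*(-1)/211351 = -9*(-475939/211351) = 4283451/211351 ≈ 20.267)
a(c, j) = -11 - 9*j
394359/(-53952 - 1*119391) + F/a(-267, -664) = 394359/(-53952 - 1*119391) + 4283451/(211351*(-11 - 9*(-664))) = 394359/(-53952 - 119391) + 4283451/(211351*(-11 + 5976)) = 394359/(-173343) + (4283451/211351)/5965 = 394359*(-1/173343) + (4283451/211351)*(1/5965) = -131453/57781 + 4283451/1260708715 = -165476440630664/72845010261415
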